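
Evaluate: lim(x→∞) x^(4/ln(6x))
This is an exponential indeterminate form.

For exponential indeterminate forms, take the natural log:
  Let L = lim(x→∞) x^(4/ln(6x))
  Then ln(L) = lim(x→∞) [exponent × ln(base)]
  Evaluate using L'Hôpital or standard limits, then exponentiate.
  L = e^(4)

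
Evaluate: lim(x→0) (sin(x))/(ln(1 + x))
This is a 0/0 indeterminate form.

Apply L'Hôpital's rule: differentiate numerator and denominator separately.
  f(x) = sin(x)   ⇒   f'(x) = cos(x)
  g(x) = ln(x + 1)   ⇒   g'(x) = 1/(x + 1)
  lim(x→0) f'(x)/g'(x) = lim(x→0) (cos(x))/(1/(x + 1))
  = 1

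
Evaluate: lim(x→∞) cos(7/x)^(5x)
This is an exponential indeterminate form.

For exponential indeterminate forms, take the natural log:
  Let L = lim(x→∞) cos(7/x)^(5x)
  Then ln(L) = lim(x→∞) [exponent × ln(base)]
  Evaluate using L'Hôpital or standard limits, then exponentiate.
  L = 1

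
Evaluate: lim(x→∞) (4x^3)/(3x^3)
This is an ∞/∞ indeterminate form.

Apply L'Hôpital's rule: differentiate numerator and denominator separately.
  f(x) = 4·x^3   ⇒   f'(x) = 12·x^2
  g(x) = 3·x^3   ⇒   g'(x) = 9·x^2
  lim(x→∞) f'(x)/g'(x) = lim(x→∞) (12·x^2)/(9·x^2)
  = 4/3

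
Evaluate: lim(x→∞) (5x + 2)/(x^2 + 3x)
This is an ∞/∞ indeterminate form.

Apply L'Hôpital's rule: differentiate numerator and denominator separately.
  f(x) = 5·x + 2   ⇒   f'(x) = 5
  g(x) = x^2 + 3·x   ⇒   g'(x) = 2·x + 3
  lim(x→∞) f'(x)/g'(x) = lim(x→∞) (5)/(2·x + 3)
  = 0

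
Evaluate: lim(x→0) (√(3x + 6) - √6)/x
This is a standard limit.

Factor or rationalize the expression:
  lim(x→0) (√(3x + 6) - √6)/x = sqrt(6)/4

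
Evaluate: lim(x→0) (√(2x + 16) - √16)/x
This is a standard limit.

Factor or rationalize the expression:
  lim(x→0) (√(2x + 16) - √16)/x = 1/4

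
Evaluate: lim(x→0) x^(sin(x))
This is an exponential indeterminate form.

For exponential indeterminate forms, take the natural log:
  Let L = lim(x→0) x^(sin(x))
  Then ln(L) = lim(x→0) [exponent × ln(base)]
  Evaluate using L'Hôpital or standard limits, then exponentiate.
  L = 1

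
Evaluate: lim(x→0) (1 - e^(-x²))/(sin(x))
This is a 0/0 indeterminate form.

Apply L'Hôpital's rule: differentiate numerator and denominator separately.
  f(x) = 1 - e^(-x^2)   ⇒   f'(x) = 2·x·e^(-x^2)
  g(x) = sin(x)   ⇒   g'(x) = cos(x)
  lim(x→0) f'(x)/g'(x) = lim(x→0) (2·x·e^(-x^2))/(cos(x))
  = 0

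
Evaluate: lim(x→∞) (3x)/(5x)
This is an ∞/∞ indeterminate form.

Apply L'Hôpital's rule: differentiate numerator and denominator separately.
  f(x) = 3·x   ⇒   f'(x) = 3
  g(x) = 5·x   ⇒   g'(x) = 5
  lim(x→∞) f'(x)/g'(x) = lim(x→∞) (3)/(5)
  = 3/5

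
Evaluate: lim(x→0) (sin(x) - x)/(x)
This is a 0/0 indeterminate form.

Apply L'Hôpital's rule: differentiate numerator and denominator separately.
  f(x) = -x + sin(x)   ⇒   f'(x) = cos(x) - 1
  g(x) = x   ⇒   g'(x) = 1
  lim(x→0) f'(x)/g'(x) = lim(x→0) (cos(x) - 1)/(1)
  = 0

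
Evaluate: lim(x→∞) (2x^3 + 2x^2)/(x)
This is an ∞/∞ indeterminate form.

Apply L'Hôpital's rule: differentiate numerator and denominator separately.
  f(x) = 2·x^3 + 2·x^2   ⇒   f'(x) = 6·x^2 + 4·x
  g(x) = x   ⇒   g'(x) = 1
  lim(x→∞) f'(x)/g'(x) = lim(x→∞) (6·x^2 + 4·x)/(1)
  = ∞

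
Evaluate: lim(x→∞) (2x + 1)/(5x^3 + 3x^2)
This is an ∞/∞ indeterminate form.

Apply L'Hôpital's rule: differentiate numerator and denominator separately.
  f(x) = 2·x + 1   ⇒   f'(x) = 2
  g(x) = 5·x^3 + 3·x^2   ⇒   g'(x) = 15·x^2 + 6·x
  lim(x→∞) f'(x)/g'(x) = lim(x→∞) (2)/(15·x^2 + 6·x)
  = 0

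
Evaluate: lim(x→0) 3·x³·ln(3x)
This is a 0·∞ indeterminate form.

Rewrite 0·∞ as a quotient (0/0 or ∞/∞ form), then apply L'Hôpital's rule:
  lim(x→0) 3·x³·ln(3x) = 0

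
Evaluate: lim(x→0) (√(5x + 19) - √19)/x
This is a standard limit.

Factor or rationalize the expression:
  lim(x→0) (√(5x + 19) - √19)/x = 5·sqrt(19)/38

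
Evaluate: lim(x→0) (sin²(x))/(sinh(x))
This is a 0/0 indeterminate form.

Apply L'Hôpital's rule: differentiate numerator and denominator separately.
  f(x) = sin(x)^2   ⇒   f'(x) = 2·sin(x)·cos(x)
  g(x) = sinh(x)   ⇒   g'(x) = cosh(x)
  lim(x→0) f'(x)/g'(x) = lim(x→0) (2·sin(x)·cos(x))/(cosh(x))
  = 0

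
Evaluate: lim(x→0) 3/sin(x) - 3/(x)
This is an ∞-∞ indeterminate form.

Combine fractions or rationalize to convert ∞-∞ to 0/0 form:
  lim(x→0) 3/sin(x) - 3/(x) = 0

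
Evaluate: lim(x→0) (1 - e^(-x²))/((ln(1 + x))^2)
This is a 0/0 indeterminate form.

Apply L'Hôpital's rule: differentiate numerator and denominator separately.
  f(x) = 1 - e^(-x^2)   ⇒   f'(x) = 2·x·e^(-x^2)
  g(x) = ln(x + 1)^2   ⇒   g'(x) = 2·ln(x + 1)/(x + 1)
  lim(x→0) f'(x)/g'(x) = lim(x→0) (2·x·e^(-x^2))/(2·ln(x + 1)/(x + 1))
  = 1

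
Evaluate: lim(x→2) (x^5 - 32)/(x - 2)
This is a standard limit.

Factor or rationalize the expression:
  lim(x→2) (x^5 - 32)/(x - 2) = 80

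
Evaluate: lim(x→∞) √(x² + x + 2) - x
This is an ∞-∞ indeterminate form.

Combine fractions or rationalize to convert ∞-∞ to 0/0 form:
  lim(x→∞) √(x² + x + 2) - x = 1/2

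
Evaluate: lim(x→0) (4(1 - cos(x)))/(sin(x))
This is a 0/0 indeterminate form.

Apply L'Hôpital's rule: differentiate numerator and denominator separately.
  f(x) = 4 - 4·cos(x)   ⇒   f'(x) = 4·sin(x)
  g(x) = sin(x)   ⇒   g'(x) = cos(x)
  lim(x→0) f'(x)/g'(x) = lim(x→0) (4·sin(x))/(cos(x))
  = 0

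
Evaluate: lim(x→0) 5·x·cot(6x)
This is a 0·∞ indeterminate form.

Rewrite 0·∞ as a quotient (0/0 or ∞/∞ form), then apply L'Hôpital's rule:
  lim(x→0) 5·x·cot(6x) = 5/6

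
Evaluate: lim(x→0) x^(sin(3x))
This is an exponential indeterminate form.

For exponential indeterminate forms, take the natural log:
  Let L = lim(x→0) x^(sin(3x))
  Then ln(L) = lim(x→0) [exponent × ln(base)]
  Evaluate using L'Hôpital or standard limits, then exponentiate.
  L = 1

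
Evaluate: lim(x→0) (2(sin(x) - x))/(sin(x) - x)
This is a 0/0 indeterminate form.

Apply L'Hôpital's rule: differentiate numerator and denominator separately.
  f(x) = -2·x + 2·sin(x)   ⇒   f'(x) = 2·cos(x) - 2
  g(x) = -x + sin(x)   ⇒   g'(x) = cos(x) - 1
  lim(x→0) f'(x)/g'(x) = lim(x→0) (2·cos(x) - 2)/(cos(x) - 1)
  = 2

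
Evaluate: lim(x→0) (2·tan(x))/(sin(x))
This is a 0/0 indeterminate form.

Apply L'Hôpital's rule: differentiate numerator and denominator separately.
  f(x) = 2·tan(x)   ⇒   f'(x) = 2·tan(x)^2 + 2
  g(x) = sin(x)   ⇒   g'(x) = cos(x)
  lim(x→0) f'(x)/g'(x) = lim(x→0) (2·tan(x)^2 + 2)/(cos(x))
  = 2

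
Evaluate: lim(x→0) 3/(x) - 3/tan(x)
This is an ∞-∞ indeterminate form.

Combine fractions or rationalize to convert ∞-∞ to 0/0 form:
  lim(x→0) 3/(x) - 3/tan(x) = 0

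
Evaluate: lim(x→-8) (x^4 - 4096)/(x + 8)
This is a standard limit.

Factor or rationalize the expression:
  lim(x→-8) (x^4 - 4096)/(x + 8) = -2048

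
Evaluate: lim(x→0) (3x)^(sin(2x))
This is an exponential indeterminate form.

For exponential indeterminate forms, take the natural log:
  Let L = lim(x→0) (3x)^(sin(2x))
  Then ln(L) = lim(x→0) [exponent × ln(base)]
  Evaluate using L'Hôpital or standard limits, then exponentiate.
  L = 1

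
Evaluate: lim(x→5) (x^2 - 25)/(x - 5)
This is a standard limit.

Factor or rationalize the expression:
  lim(x→5) (x^2 - 25)/(x - 5) = 10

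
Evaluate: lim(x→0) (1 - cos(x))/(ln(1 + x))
This is a 0/0 indeterminate form.

Apply L'Hôpital's rule: differentiate numerator and denominator separately.
  f(x) = 1 - cos(x)   ⇒   f'(x) = sin(x)
  g(x) = ln(x + 1)   ⇒   g'(x) = 1/(x + 1)
  lim(x→0) f'(x)/g'(x) = lim(x→0) (sin(x))/(1/(x + 1))
  = 0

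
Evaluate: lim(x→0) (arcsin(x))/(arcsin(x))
This is a 0/0 indeterminate form.

Apply L'Hôpital's rule: differentiate numerator and denominator separately.
  f(x) = asin(x)   ⇒   f'(x) = 1/sqrt(1 - x^2)
  g(x) = asin(x)   ⇒   g'(x) = 1/sqrt(1 - x^2)
  lim(x→0) f'(x)/g'(x) = lim(x→0) (1/sqrt(1 - x^2))/(1/sqrt(1 - x^2))
  = 1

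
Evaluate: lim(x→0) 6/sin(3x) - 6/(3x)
This is an ∞-∞ indeterminate form.

Combine fractions or rationalize to convert ∞-∞ to 0/0 form:
  lim(x→0) 6/sin(3x) - 6/(3x) = 0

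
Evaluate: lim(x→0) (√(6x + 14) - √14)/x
This is a standard limit.

Factor or rationalize the expression:
  lim(x→0) (√(6x + 14) - √14)/x = 3·sqrt(14)/14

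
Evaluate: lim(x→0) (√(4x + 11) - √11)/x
This is a standard limit.

Factor or rationalize the expression:
  lim(x→0) (√(4x + 11) - √11)/x = 2·sqrt(11)/11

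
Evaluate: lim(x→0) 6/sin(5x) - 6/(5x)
This is an ∞-∞ indeterminate form.

Combine fractions or rationalize to convert ∞-∞ to 0/0 form:
  lim(x→0) 6/sin(5x) - 6/(5x) = 0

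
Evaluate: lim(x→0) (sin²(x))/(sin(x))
This is a 0/0 indeterminate form.

Apply L'Hôpital's rule: differentiate numerator and denominator separately.
  f(x) = sin(x)^2   ⇒   f'(x) = 2·sin(x)·cos(x)
  g(x) = sin(x)   ⇒   g'(x) = cos(x)
  lim(x→0) f'(x)/g'(x) = lim(x→0) (2·sin(x)·cos(x))/(cos(x))
  = 0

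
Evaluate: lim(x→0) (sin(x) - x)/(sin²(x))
This is a 0/0 indeterminate form.

Apply L'Hôpital's rule: differentiate numerator and denominator separately.
  f(x) = -x + sin(x)   ⇒   f'(x) = cos(x) - 1
  g(x) = sin(x)^2   ⇒   g'(x) = 2·sin(x)·cos(x)
  lim(x→0) f'(x)/g'(x) = lim(x→0) (cos(x) - 1)/(2·sin(x)·cos(x))
  = 0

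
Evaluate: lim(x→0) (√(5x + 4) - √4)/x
This is a standard limit.

Factor or rationalize the expression:
  lim(x→0) (√(5x + 4) - √4)/x = 5/4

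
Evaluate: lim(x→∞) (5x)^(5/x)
This is an exponential indeterminate form.

For exponential indeterminate forms, take the natural log:
  Let L = lim(x→∞) (5x)^(5/x)
  Then ln(L) = lim(x→∞) [exponent × ln(base)]
  Evaluate using L'Hôpital or standard limits, then exponentiate.
  L = 1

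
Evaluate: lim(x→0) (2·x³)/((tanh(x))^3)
This is a 0/0 indeterminate form.

Apply L'Hôpital's rule: differentiate numerator and denominator separately.
  f(x) = 2·x^3   ⇒   f'(x) = 6·x^2
  g(x) = tanh(x)^3   ⇒   g'(x) = (3 - 3·tanh(x)^2)·tanh(x)^2
  lim(x→0) f'(x)/g'(x) = lim(x→0) (6·x^2)/((3 - 3·tanh(x)^2)·tanh(x)^2)
  = 2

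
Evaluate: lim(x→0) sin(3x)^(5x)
This is an exponential indeterminate form.

For exponential indeterminate forms, take the natural log:
  Let L = lim(x→0) sin(3x)^(5x)
  Then ln(L) = lim(x→0) [exponent × ln(base)]
  Evaluate using L'Hôpital or standard limits, then exponentiate.
  L = 1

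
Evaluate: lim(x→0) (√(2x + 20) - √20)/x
This is a standard limit.

Factor or rationalize the expression:
  lim(x→0) (√(2x + 20) - √20)/x = sqrt(5)/10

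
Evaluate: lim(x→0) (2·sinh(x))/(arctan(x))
This is a 0/0 indeterminate form.

Apply L'Hôpital's rule: differentiate numerator and denominator separately.
  f(x) = 2·sinh(x)   ⇒   f'(x) = 2·cosh(x)
  g(x) = atan(x)   ⇒   g'(x) = 1/(x^2 + 1)
  lim(x→0) f'(x)/g'(x) = lim(x→0) (2·cosh(x))/(1/(x^2 + 1))
  = 2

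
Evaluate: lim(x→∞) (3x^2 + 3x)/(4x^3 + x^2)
This is an ∞/∞ indeterminate form.

Apply L'Hôpital's rule: differentiate numerator and denominator separately.
  f(x) = 3·x^2 + 3·x   ⇒   f'(x) = 6·x + 3
  g(x) = 4·x^3 + x^2   ⇒   g'(x) = 12·x^2 + 2·x
  lim(x→∞) f'(x)/g'(x) = lim(x→∞) (6·x + 3)/(12·x^2 + 2·x)
  = 0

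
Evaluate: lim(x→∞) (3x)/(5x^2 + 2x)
This is an ∞/∞ indeterminate form.

Apply L'Hôpital's rule: differentiate numerator and denominator separately.
  f(x) = 3·x   ⇒   f'(x) = 3
  g(x) = 5·x^2 + 2·x   ⇒   g'(x) = 10·x + 2
  lim(x→∞) f'(x)/g'(x) = lim(x→∞) (3)/(10·x + 2)
  = 0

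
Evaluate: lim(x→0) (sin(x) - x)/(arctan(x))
This is a 0/0 indeterminate form.

Apply L'Hôpital's rule: differentiate numerator and denominator separately.
  f(x) = -x + sin(x)   ⇒   f'(x) = cos(x) - 1
  g(x) = atan(x)   ⇒   g'(x) = 1/(x^2 + 1)
  lim(x→0) f'(x)/g'(x) = lim(x→0) (cos(x) - 1)/(1/(x^2 + 1))
  = 0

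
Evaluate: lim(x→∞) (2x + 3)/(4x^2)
This is an ∞/∞ indeterminate form.

Apply L'Hôpital's rule: differentiate numerator and denominator separately.
  f(x) = 2·x + 3   ⇒   f'(x) = 2
  g(x) = 4·x^2   ⇒   g'(x) = 8·x
  lim(x→∞) f'(x)/g'(x) = lim(x→∞) (2)/(8·x)
  = 0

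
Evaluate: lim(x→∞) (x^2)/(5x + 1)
This is an ∞/∞ indeterminate form.

Apply L'Hôpital's rule: differentiate numerator and denominator separately.
  f(x) = x^2   ⇒   f'(x) = 2·x
  g(x) = 5·x + 1   ⇒   g'(x) = 5
  lim(x→∞) f'(x)/g'(x) = lim(x→∞) (2·x)/(5)
  = ∞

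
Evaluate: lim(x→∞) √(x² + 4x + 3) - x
This is an ∞-∞ indeterminate form.

Combine fractions or rationalize to convert ∞-∞ to 0/0 form:
  lim(x→∞) √(x² + 4x + 3) - x = 2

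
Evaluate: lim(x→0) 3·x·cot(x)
This is a 0·∞ indeterminate form.

Rewrite 0·∞ as a quotient (0/0 or ∞/∞ form), then apply L'Hôpital's rule:
  lim(x→0) 3·x·cot(x) = 3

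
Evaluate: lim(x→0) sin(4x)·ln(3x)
This is a 0·∞ indeterminate form.

Rewrite 0·∞ as a quotient (0/0 or ∞/∞ form), then apply L'Hôpital's rule:
  lim(x→0) sin(4x)·ln(3x) = 0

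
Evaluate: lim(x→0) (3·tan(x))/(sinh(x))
This is a 0/0 indeterminate form.

Apply L'Hôpital's rule: differentiate numerator and denominator separately.
  f(x) = 3·tan(x)   ⇒   f'(x) = 3·tan(x)^2 + 3
  g(x) = sinh(x)   ⇒   g'(x) = cosh(x)
  lim(x→0) f'(x)/g'(x) = lim(x→0) (3·tan(x)^2 + 3)/(cosh(x))
  = 3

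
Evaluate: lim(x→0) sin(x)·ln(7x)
This is a 0·∞ indeterminate form.

Rewrite 0·∞ as a quotient (0/0 or ∞/∞ form), then apply L'Hôpital's rule:
  lim(x→0) sin(x)·ln(7x) = 0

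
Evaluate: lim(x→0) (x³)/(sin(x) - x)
This is a 0/0 indeterminate form.

Apply L'Hôpital's rule: differentiate numerator and denominator separately.
  f(x) = x^3   ⇒   f'(x) = 3·x^2
  g(x) = -x + sin(x)   ⇒   g'(x) = cos(x) - 1
  lim(x→0) f'(x)/g'(x) = lim(x→0) (3·x^2)/(cos(x) - 1)
  = -6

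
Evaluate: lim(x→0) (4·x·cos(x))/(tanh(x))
This is a 0/0 indeterminate form.

Apply L'Hôpital's rule: differentiate numerator and denominator separately.
  f(x) = 4·x·cos(x)   ⇒   f'(x) = -4·x·sin(x) + 4·cos(x)
  g(x) = tanh(x)   ⇒   g'(x) = 1 - tanh(x)^2
  lim(x→0) f'(x)/g'(x) = lim(x→0) (-4·x·sin(x) + 4·cos(x))/(1 - tanh(x)^2)
  = 4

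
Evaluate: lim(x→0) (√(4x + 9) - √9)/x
This is a standard limit.

Factor or rationalize the expression:
  lim(x→0) (√(4x + 9) - √9)/x = 2/3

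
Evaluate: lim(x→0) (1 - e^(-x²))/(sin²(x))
This is a 0/0 indeterminate form.

Apply L'Hôpital's rule: differentiate numerator and denominator separately.
  f(x) = 1 - e^(-x^2)   ⇒   f'(x) = 2·x·e^(-x^2)
  g(x) = sin(x)^2   ⇒   g'(x) = 2·sin(x)·cos(x)
  lim(x→0) f'(x)/g'(x) = lim(x→0) (2·x·e^(-x^2))/(2·sin(x)·cos(x))
  = 1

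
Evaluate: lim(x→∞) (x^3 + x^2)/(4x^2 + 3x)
This is an ∞/∞ indeterminate form.

Apply L'Hôpital's rule: differentiate numerator and denominator separately.
  f(x) = x^3 + x^2   ⇒   f'(x) = 3·x^2 + 2·x
  g(x) = 4·x^2 + 3·x   ⇒   g'(x) = 8·x + 3
  lim(x→∞) f'(x)/g'(x) = lim(x→∞) (3·x^2 + 2·x)/(8·x + 3)
  = ∞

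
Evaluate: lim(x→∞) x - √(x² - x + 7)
This is an ∞-∞ indeterminate form.

Combine fractions or rationalize to convert ∞-∞ to 0/0 form:
  lim(x→∞) x - √(x² - x + 7) = 1/2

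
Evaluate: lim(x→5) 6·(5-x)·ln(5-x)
This is a 0·∞ indeterminate form.

Rewrite 0·∞ as a quotient (0/0 or ∞/∞ form), then apply L'Hôpital's rule:
  lim(x→5) 6·(5-x)·ln(5-x) = 0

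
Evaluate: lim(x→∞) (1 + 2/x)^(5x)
This is an exponential indeterminate form.

For exponential indeterminate forms, take the natural log:
  Let L = lim(x→∞) (1 + 2/x)^(5x)
  Then ln(L) = lim(x→∞) [exponent × ln(base)]
  Evaluate using L'Hôpital or standard limits, then exponentiate.
  L = e^(10)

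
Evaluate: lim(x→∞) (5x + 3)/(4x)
This is an ∞/∞ indeterminate form.

Apply L'Hôpital's rule: differentiate numerator and denominator separately.
  f(x) = 5·x + 3   ⇒   f'(x) = 5
  g(x) = 4·x   ⇒   g'(x) = 4
  lim(x→∞) f'(x)/g'(x) = lim(x→∞) (5)/(4)
  = 5/4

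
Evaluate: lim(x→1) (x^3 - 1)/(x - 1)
This is a standard limit.

Factor or rationalize the expression:
  lim(x→1) (x^3 - 1)/(x - 1) = 3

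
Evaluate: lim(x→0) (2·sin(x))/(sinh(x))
This is a 0/0 indeterminate form.

Apply L'Hôpital's rule: differentiate numerator and denominator separately.
  f(x) = 2·sin(x)   ⇒   f'(x) = 2·cos(x)
  g(x) = sinh(x)   ⇒   g'(x) = cosh(x)
  lim(x→0) f'(x)/g'(x) = lim(x→0) (2·cos(x))/(cosh(x))
  = 2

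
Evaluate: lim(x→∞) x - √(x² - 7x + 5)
This is an ∞-∞ indeterminate form.

Combine fractions or rationalize to convert ∞-∞ to 0/0 form:
  lim(x→∞) x - √(x² - 7x + 5) = 7/2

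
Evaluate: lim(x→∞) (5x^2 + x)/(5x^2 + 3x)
This is an ∞/∞ indeterminate form.

Apply L'Hôpital's rule: differentiate numerator and denominator separately.
  f(x) = 5·x^2 + x   ⇒   f'(x) = 10·x + 1
  g(x) = 5·x^2 + 3·x   ⇒   g'(x) = 10·x + 3
  lim(x→∞) f'(x)/g'(x) = lim(x→∞) (10·x + 1)/(10·x + 3)
  = 1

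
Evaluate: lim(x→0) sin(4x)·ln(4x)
This is a 0·∞ indeterminate form.

Rewrite 0·∞ as a quotient (0/0 or ∞/∞ form), then apply L'Hôpital's rule:
  lim(x→0) sin(4x)·ln(4x) = 0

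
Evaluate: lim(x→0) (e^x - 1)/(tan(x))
This is a 0/0 indeterminate form.

Apply L'Hôpital's rule: differentiate numerator and denominator separately.
  f(x) = e^(x) - 1   ⇒   f'(x) = e^(x)
  g(x) = tan(x)   ⇒   g'(x) = tan(x)^2 + 1
  lim(x→0) f'(x)/g'(x) = lim(x→0) (e^(x))/(tan(x)^2 + 1)
  = 1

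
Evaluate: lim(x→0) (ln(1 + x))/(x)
This is a 0/0 indeterminate form.

Apply L'Hôpital's rule: differentiate numerator and denominator separately.
  f(x) = ln(x + 1)   ⇒   f'(x) = 1/(x + 1)
  g(x) = x   ⇒   g'(x) = 1
  lim(x→0) f'(x)/g'(x) = lim(x→0) (1/(x + 1))/(1)
  = 1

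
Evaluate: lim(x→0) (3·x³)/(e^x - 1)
This is a 0/0 indeterminate form.

Apply L'Hôpital's rule: differentiate numerator and denominator separately.
  f(x) = 3·x^3   ⇒   f'(x) = 9·x^2
  g(x) = e^(x) - 1   ⇒   g'(x) = e^(x)
  lim(x→0) f'(x)/g'(x) = lim(x→0) (9·x^2)/(e^(x))
  = 0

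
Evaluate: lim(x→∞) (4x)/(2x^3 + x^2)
This is an ∞/∞ indeterminate form.

Apply L'Hôpital's rule: differentiate numerator and denominator separately.
  f(x) = 4·x   ⇒   f'(x) = 4
  g(x) = 2·x^3 + x^2   ⇒   g'(x) = 6·x^2 + 2·x
  lim(x→∞) f'(x)/g'(x) = lim(x→∞) (4)/(6·x^2 + 2·x)
  = 0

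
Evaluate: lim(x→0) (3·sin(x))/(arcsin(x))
This is a 0/0 indeterminate form.

Apply L'Hôpital's rule: differentiate numerator and denominator separately.
  f(x) = 3·sin(x)   ⇒   f'(x) = 3·cos(x)
  g(x) = asin(x)   ⇒   g'(x) = 1/sqrt(1 - x^2)
  lim(x→0) f'(x)/g'(x) = lim(x→0) (3·cos(x))/(1/sqrt(1 - x^2))
  = 3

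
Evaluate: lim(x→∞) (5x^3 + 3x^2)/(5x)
This is an ∞/∞ indeterminate form.

Apply L'Hôpital's rule: differentiate numerator and denominator separately.
  f(x) = 5·x^3 + 3·x^2   ⇒   f'(x) = 15·x^2 + 6·x
  g(x) = 5·x   ⇒   g'(x) = 5
  lim(x→∞) f'(x)/g'(x) = lim(x→∞) (15·x^2 + 6·x)/(5)
  = ∞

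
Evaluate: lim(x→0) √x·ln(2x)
This is a 0·∞ indeterminate form.

Rewrite 0·∞ as a quotient (0/0 or ∞/∞ form), then apply L'Hôpital's rule:
  lim(x→0) √x·ln(2x) = 0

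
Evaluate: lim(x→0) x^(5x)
This is an exponential indeterminate form.

For exponential indeterminate forms, take the natural log:
  Let L = lim(x→0) x^(5x)
  Then ln(L) = lim(x→0) [exponent × ln(base)]
  Evaluate using L'Hôpital or standard limits, then exponentiate.
  L = 1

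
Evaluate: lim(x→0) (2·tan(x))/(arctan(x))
This is a 0/0 indeterminate form.

Apply L'Hôpital's rule: differentiate numerator and denominator separately.
  f(x) = 2·tan(x)   ⇒   f'(x) = 2·tan(x)^2 + 2
  g(x) = atan(x)   ⇒   g'(x) = 1/(x^2 + 1)
  lim(x→0) f'(x)/g'(x) = lim(x→0) (2·tan(x)^2 + 2)/(1/(x^2 + 1))
  = 2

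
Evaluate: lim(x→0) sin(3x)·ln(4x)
This is a 0·∞ indeterminate form.

Rewrite 0·∞ as a quotient (0/0 or ∞/∞ form), then apply L'Hôpital's rule:
  lim(x→0) sin(3x)·ln(4x) = 0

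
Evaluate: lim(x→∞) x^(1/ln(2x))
This is an exponential indeterminate form.

For exponential indeterminate forms, take the natural log:
  Let L = lim(x→∞) x^(1/ln(2x))
  Then ln(L) = lim(x→∞) [exponent × ln(base)]
  Evaluate using L'Hôpital or standard limits, then exponentiate.
  L = e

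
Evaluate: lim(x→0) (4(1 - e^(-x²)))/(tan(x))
This is a 0/0 indeterminate form.

Apply L'Hôpital's rule: differentiate numerator and denominator separately.
  f(x) = 4 - 4·e^(-x^2)   ⇒   f'(x) = 8·x·e^(-x^2)
  g(x) = tan(x)   ⇒   g'(x) = tan(x)^2 + 1
  lim(x→0) f'(x)/g'(x) = lim(x→0) (8·x·e^(-x^2))/(tan(x)^2 + 1)
  = 0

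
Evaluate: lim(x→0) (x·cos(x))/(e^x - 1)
This is a 0/0 indeterminate form.

Apply L'Hôpital's rule: differentiate numerator and denominator separately.
  f(x) = x·cos(x)   ⇒   f'(x) = -x·sin(x) + cos(x)
  g(x) = e^(x) - 1   ⇒   g'(x) = e^(x)
  lim(x→0) f'(x)/g'(x) = lim(x→0) (-x·sin(x) + cos(x))/(e^(x))
  = 1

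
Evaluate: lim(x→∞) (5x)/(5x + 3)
This is an ∞/∞ indeterminate form.

Apply L'Hôpital's rule: differentiate numerator and denominator separately.
  f(x) = 5·x   ⇒   f'(x) = 5
  g(x) = 5·x + 3   ⇒   g'(x) = 5
  lim(x→∞) f'(x)/g'(x) = lim(x→∞) (5)/(5)
  = 1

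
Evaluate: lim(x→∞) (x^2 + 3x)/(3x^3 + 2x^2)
This is an ∞/∞ indeterminate form.

Apply L'Hôpital's rule: differentiate numerator and denominator separately.
  f(x) = x^2 + 3·x   ⇒   f'(x) = 2·x + 3
  g(x) = 3·x^3 + 2·x^2   ⇒   g'(x) = 9·x^2 + 4·x
  lim(x→∞) f'(x)/g'(x) = lim(x→∞) (2·x + 3)/(9·x^2 + 4·x)
  = 0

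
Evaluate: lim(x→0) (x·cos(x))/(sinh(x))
This is a 0/0 indeterminate form.

Apply L'Hôpital's rule: differentiate numerator and denominator separately.
  f(x) = x·cos(x)   ⇒   f'(x) = -x·sin(x) + cos(x)
  g(x) = sinh(x)   ⇒   g'(x) = cosh(x)
  lim(x→0) f'(x)/g'(x) = lim(x→0) (-x·sin(x) + cos(x))/(cosh(x))
  = 1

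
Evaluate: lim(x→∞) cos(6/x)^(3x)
This is an exponential indeterminate form.

For exponential indeterminate forms, take the natural log:
  Let L = lim(x→∞) cos(6/x)^(3x)
  Then ln(L) = lim(x→∞) [exponent × ln(base)]
  Evaluate using L'Hôpital or standard limits, then exponentiate.
  L = 1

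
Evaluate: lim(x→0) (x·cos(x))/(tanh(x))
This is a 0/0 indeterminate form.

Apply L'Hôpital's rule: differentiate numerator and denominator separately.
  f(x) = x·cos(x)   ⇒   f'(x) = -x·sin(x) + cos(x)
  g(x) = tanh(x)   ⇒   g'(x) = 1 - tanh(x)^2
  lim(x→0) f'(x)/g'(x) = lim(x→0) (-x·sin(x) + cos(x))/(1 - tanh(x)^2)
  = 1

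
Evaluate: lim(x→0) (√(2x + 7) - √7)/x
This is a standard limit.

Factor or rationalize the expression:
  lim(x→0) (√(2x + 7) - √7)/x = sqrt(7)/7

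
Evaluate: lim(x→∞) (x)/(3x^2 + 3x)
This is an ∞/∞ indeterminate form.

Apply L'Hôpital's rule: differentiate numerator and denominator separately.
  f(x) = x   ⇒   f'(x) = 1
  g(x) = 3·x^2 + 3·x   ⇒   g'(x) = 6·x + 3
  lim(x→∞) f'(x)/g'(x) = lim(x→∞) (1)/(6·x + 3)
  = 0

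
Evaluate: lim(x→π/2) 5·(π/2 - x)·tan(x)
This is a 0·∞ indeterminate form.

Rewrite 0·∞ as a quotient (0/0 or ∞/∞ form), then apply L'Hôpital's rule:
  lim(x→π/2) 5·(π/2 - x)·tan(x) = 5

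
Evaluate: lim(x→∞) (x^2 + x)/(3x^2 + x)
This is an ∞/∞ indeterminate form.

Apply L'Hôpital's rule: differentiate numerator and denominator separately.
  f(x) = x^2 + x   ⇒   f'(x) = 2·x + 1
  g(x) = 3·x^2 + x   ⇒   g'(x) = 6·x + 1
  lim(x→∞) f'(x)/g'(x) = lim(x→∞) (2·x + 1)/(6·x + 1)
  = 1/3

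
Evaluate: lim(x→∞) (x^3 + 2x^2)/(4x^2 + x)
This is an ∞/∞ indeterminate form.

Apply L'Hôpital's rule: differentiate numerator and denominator separately.
  f(x) = x^3 + 2·x^2   ⇒   f'(x) = 3·x^2 + 4·x
  g(x) = 4·x^2 + x   ⇒   g'(x) = 8·x + 1
  lim(x→∞) f'(x)/g'(x) = lim(x→∞) (3·x^2 + 4·x)/(8·x + 1)
  = ∞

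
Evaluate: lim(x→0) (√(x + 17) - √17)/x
This is a standard limit.

Factor or rationalize the expression:
  lim(x→0) (√(x + 17) - √17)/x = sqrt(17)/34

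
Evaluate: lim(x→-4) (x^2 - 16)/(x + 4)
This is a standard limit.

Factor or rationalize the expression:
  lim(x→-4) (x^2 - 16)/(x + 4) = -8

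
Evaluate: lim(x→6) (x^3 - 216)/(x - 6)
This is a standard limit.

Factor or rationalize the expression:
  lim(x→6) (x^3 - 216)/(x - 6) = 108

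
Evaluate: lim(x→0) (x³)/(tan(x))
This is a 0/0 indeterminate form.

Apply L'Hôpital's rule: differentiate numerator and denominator separately.
  f(x) = x^3   ⇒   f'(x) = 3·x^2
  g(x) = tan(x)   ⇒   g'(x) = tan(x)^2 + 1
  lim(x→0) f'(x)/g'(x) = lim(x→0) (3·x^2)/(tan(x)^2 + 1)
  = 0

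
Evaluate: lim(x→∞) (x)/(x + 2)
This is an ∞/∞ indeterminate form.

Apply L'Hôpital's rule: differentiate numerator and denominator separately.
  f(x) = x   ⇒   f'(x) = 1
  g(x) = x + 2   ⇒   g'(x) = 1
  lim(x→∞) f'(x)/g'(x) = lim(x→∞) (1)/(1)
  = 1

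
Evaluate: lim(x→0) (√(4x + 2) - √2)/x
This is a standard limit.

Factor or rationalize the expression:
  lim(x→0) (√(4x + 2) - √2)/x = sqrt(2)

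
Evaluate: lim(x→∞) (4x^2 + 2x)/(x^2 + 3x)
This is an ∞/∞ indeterminate form.

Apply L'Hôpital's rule: differentiate numerator and denominator separately.
  f(x) = 4·x^2 + 2·x   ⇒   f'(x) = 8·x + 2
  g(x) = x^2 + 3·x   ⇒   g'(x) = 2·x + 3
  lim(x→∞) f'(x)/g'(x) = lim(x→∞) (8·x + 2)/(2·x + 3)
  = 4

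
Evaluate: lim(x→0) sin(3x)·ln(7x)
This is a 0·∞ indeterminate form.

Rewrite 0·∞ as a quotient (0/0 or ∞/∞ form), then apply L'Hôpital's rule:
  lim(x→0) sin(3x)·ln(7x) = 0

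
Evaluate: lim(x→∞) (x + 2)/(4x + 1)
This is an ∞/∞ indeterminate form.

Apply L'Hôpital's rule: differentiate numerator and denominator separately.
  f(x) = x + 2   ⇒   f'(x) = 1
  g(x) = 4·x + 1   ⇒   g'(x) = 4
  lim(x→∞) f'(x)/g'(x) = lim(x→∞) (1)/(4)
  = 1/4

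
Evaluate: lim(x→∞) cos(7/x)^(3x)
This is an exponential indeterminate form.

For exponential indeterminate forms, take the natural log:
  Let L = lim(x→∞) cos(7/x)^(3x)
  Then ln(L) = lim(x→∞) [exponent × ln(base)]
  Evaluate using L'Hôpital or standard limits, then exponentiate.
  L = 1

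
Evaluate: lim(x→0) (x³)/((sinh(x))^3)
This is a 0/0 indeterminate form.

Apply L'Hôpital's rule: differentiate numerator and denominator separately.
  f(x) = x^3   ⇒   f'(x) = 3·x^2
  g(x) = sinh(x)^3   ⇒   g'(x) = 3·sinh(x)^2·cosh(x)
  lim(x→0) f'(x)/g'(x) = lim(x→0) (3·x^2)/(3·sinh(x)^2·cosh(x))
  = 1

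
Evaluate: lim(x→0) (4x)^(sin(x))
This is an exponential indeterminate form.

For exponential indeterminate forms, take the natural log:
  Let L = lim(x→0) (4x)^(sin(x))
  Then ln(L) = lim(x→0) [exponent × ln(base)]
  Evaluate using L'Hôpital or standard limits, then exponentiate.
  L = 1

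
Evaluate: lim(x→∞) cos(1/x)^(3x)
This is an exponential indeterminate form.

For exponential indeterminate forms, take the natural log:
  Let L = lim(x→∞) cos(1/x)^(3x)
  Then ln(L) = lim(x→∞) [exponent × ln(base)]
  Evaluate using L'Hôpital or standard limits, then exponentiate.
  L = 1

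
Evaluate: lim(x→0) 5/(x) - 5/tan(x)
This is an ∞-∞ indeterminate form.

Combine fractions or rationalize to convert ∞-∞ to 0/0 form:
  lim(x→0) 5/(x) - 5/tan(x) = 0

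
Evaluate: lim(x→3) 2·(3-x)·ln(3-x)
This is a 0·∞ indeterminate form.

Rewrite 0·∞ as a quotient (0/0 or ∞/∞ form), then apply L'Hôpital's rule:
  lim(x→3) 2·(3-x)·ln(3-x) = 0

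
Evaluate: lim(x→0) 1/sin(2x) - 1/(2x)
This is an ∞-∞ indeterminate form.

Combine fractions or rationalize to convert ∞-∞ to 0/0 form:
  lim(x→0) 1/sin(2x) - 1/(2x) = 0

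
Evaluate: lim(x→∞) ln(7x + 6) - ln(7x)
This is an ∞-∞ indeterminate form.

Combine fractions or rationalize to convert ∞-∞ to 0/0 form:
  lim(x→∞) ln(7x + 6) - ln(7x) = 0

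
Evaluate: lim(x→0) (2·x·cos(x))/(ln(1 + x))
This is a 0/0 indeterminate form.

Apply L'Hôpital's rule: differentiate numerator and denominator separately.
  f(x) = 2·x·cos(x)   ⇒   f'(x) = -2·x·sin(x) + 2·cos(x)
  g(x) = ln(x + 1)   ⇒   g'(x) = 1/(x + 1)
  lim(x→0) f'(x)/g'(x) = lim(x→0) (-2·x·sin(x) + 2·cos(x))/(1/(x + 1))
  = 2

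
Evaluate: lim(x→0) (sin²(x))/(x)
This is a 0/0 indeterminate form.

Apply L'Hôpital's rule: differentiate numerator and denominator separately.
  f(x) = sin(x)^2   ⇒   f'(x) = 2·sin(x)·cos(x)
  g(x) = x   ⇒   g'(x) = 1
  lim(x→0) f'(x)/g'(x) = lim(x→0) (2·sin(x)·cos(x))/(1)
  = 0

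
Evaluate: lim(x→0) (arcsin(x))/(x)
This is a 0/0 indeterminate form.

Apply L'Hôpital's rule: differentiate numerator and denominator separately.
  f(x) = asin(x)   ⇒   f'(x) = 1/sqrt(1 - x^2)
  g(x) = x   ⇒   g'(x) = 1
  lim(x→0) f'(x)/g'(x) = lim(x→0) (1/sqrt(1 - x^2))/(1)
  = 1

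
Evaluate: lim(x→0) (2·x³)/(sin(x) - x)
This is a 0/0 indeterminate form.

Apply L'Hôpital's rule: differentiate numerator and denominator separately.
  f(x) = 2·x^3   ⇒   f'(x) = 6·x^2
  g(x) = -x + sin(x)   ⇒   g'(x) = cos(x) - 1
  lim(x→0) f'(x)/g'(x) = lim(x→0) (6·x^2)/(cos(x) - 1)
  = -12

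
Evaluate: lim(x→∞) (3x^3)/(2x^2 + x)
This is an ∞/∞ indeterminate form.

Apply L'Hôpital's rule: differentiate numerator and denominator separately.
  f(x) = 3·x^3   ⇒   f'(x) = 9·x^2
  g(x) = 2·x^2 + x   ⇒   g'(x) = 4·x + 1
  lim(x→∞) f'(x)/g'(x) = lim(x→∞) (9·x^2)/(4·x + 1)
  = ∞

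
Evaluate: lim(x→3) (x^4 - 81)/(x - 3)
This is a standard limit.

Factor or rationalize the expression:
  lim(x→3) (x^4 - 81)/(x - 3) = 108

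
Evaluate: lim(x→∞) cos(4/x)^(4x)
This is an exponential indeterminate form.

For exponential indeterminate forms, take the natural log:
  Let L = lim(x→∞) cos(4/x)^(4x)
  Then ln(L) = lim(x→∞) [exponent × ln(base)]
  Evaluate using L'Hôpital or standard limits, then exponentiate.
  L = 1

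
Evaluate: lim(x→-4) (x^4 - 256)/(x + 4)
This is a standard limit.

Factor or rationalize the expression:
  lim(x→-4) (x^4 - 256)/(x + 4) = -256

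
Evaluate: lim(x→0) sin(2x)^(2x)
This is an exponential indeterminate form.

For exponential indeterminate forms, take the natural log:
  Let L = lim(x→0) sin(2x)^(2x)
  Then ln(L) = lim(x→0) [exponent × ln(base)]
  Evaluate using L'Hôpital or standard limits, then exponentiate.
  L = 1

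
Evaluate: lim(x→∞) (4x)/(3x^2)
This is an ∞/∞ indeterminate form.

Apply L'Hôpital's rule: differentiate numerator and denominator separately.
  f(x) = 4·x   ⇒   f'(x) = 4
  g(x) = 3·x^2   ⇒   g'(x) = 6·x
  lim(x→∞) f'(x)/g'(x) = lim(x→∞) (4)/(6·x)
  = 0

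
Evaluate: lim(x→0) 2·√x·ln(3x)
This is a 0·∞ indeterminate form.

Rewrite 0·∞ as a quotient (0/0 or ∞/∞ form), then apply L'Hôpital's rule:
  lim(x→0) 2·√x·ln(3x) = 0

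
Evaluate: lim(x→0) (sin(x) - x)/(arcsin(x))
This is a 0/0 indeterminate form.

Apply L'Hôpital's rule: differentiate numerator and denominator separately.
  f(x) = -x + sin(x)   ⇒   f'(x) = cos(x) - 1
  g(x) = asin(x)   ⇒   g'(x) = 1/sqrt(1 - x^2)
  lim(x→0) f'(x)/g'(x) = lim(x→0) (cos(x) - 1)/(1/sqrt(1 - x^2))
  = 0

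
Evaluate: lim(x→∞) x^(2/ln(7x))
This is an exponential indeterminate form.

For exponential indeterminate forms, take the natural log:
  Let L = lim(x→∞) x^(2/ln(7x))
  Then ln(L) = lim(x→∞) [exponent × ln(base)]
  Evaluate using L'Hôpital or standard limits, then exponentiate.
  L = e²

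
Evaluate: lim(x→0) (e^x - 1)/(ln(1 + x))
This is a 0/0 indeterminate form.

Apply L'Hôpital's rule: differentiate numerator and denominator separately.
  f(x) = e^(x) - 1   ⇒   f'(x) = e^(x)
  g(x) = ln(x + 1)   ⇒   g'(x) = 1/(x + 1)
  lim(x→0) f'(x)/g'(x) = lim(x→0) (e^(x))/(1/(x + 1))
  = 1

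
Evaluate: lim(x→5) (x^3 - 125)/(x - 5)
This is a standard limit.

Factor or rationalize the expression:
  lim(x→5) (x^3 - 125)/(x - 5) = 75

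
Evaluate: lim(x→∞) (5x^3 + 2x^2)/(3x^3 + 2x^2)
This is an ∞/∞ indeterminate form.

Apply L'Hôpital's rule: differentiate numerator and denominator separately.
  f(x) = 5·x^3 + 2·x^2   ⇒   f'(x) = 15·x^2 + 4·x
  g(x) = 3·x^3 + 2·x^2   ⇒   g'(x) = 9·x^2 + 4·x
  lim(x→∞) f'(x)/g'(x) = lim(x→∞) (15·x^2 + 4·x)/(9·x^2 + 4·x)
  = 5/3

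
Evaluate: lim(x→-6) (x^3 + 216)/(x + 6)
This is a standard limit.

Factor or rationalize the expression:
  lim(x→-6) (x^3 + 216)/(x + 6) = 108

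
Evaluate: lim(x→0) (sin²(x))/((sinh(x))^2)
This is a 0/0 indeterminate form.

Apply L'Hôpital's rule: differentiate numerator and denominator separately.
  f(x) = sin(x)^2   ⇒   f'(x) = 2·sin(x)·cos(x)
  g(x) = sinh(x)^2   ⇒   g'(x) = 2·sinh(x)·cosh(x)
  lim(x→0) f'(x)/g'(x) = lim(x→0) (2·sin(x)·cos(x))/(2·sinh(x)·cosh(x))
  = 1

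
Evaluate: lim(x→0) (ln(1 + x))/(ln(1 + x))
This is a 0/0 indeterminate form.

Apply L'Hôpital's rule: differentiate numerator and denominator separately.
  f(x) = ln(x + 1)   ⇒   f'(x) = 1/(x + 1)
  g(x) = ln(x + 1)   ⇒   g'(x) = 1/(x + 1)
  lim(x→0) f'(x)/g'(x) = lim(x→0) (1/(x + 1))/(1/(x + 1))
  = 1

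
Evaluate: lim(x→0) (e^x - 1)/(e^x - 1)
This is a 0/0 indeterminate form.

Apply L'Hôpital's rule: differentiate numerator and denominator separately.
  f(x) = e^(x) - 1   ⇒   f'(x) = e^(x)
  g(x) = e^(x) - 1   ⇒   g'(x) = e^(x)
  lim(x→0) f'(x)/g'(x) = lim(x→0) (e^(x))/(e^(x))
  = 1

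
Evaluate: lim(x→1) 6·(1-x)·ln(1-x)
This is a 0·∞ indeterminate form.

Rewrite 0·∞ as a quotient (0/0 or ∞/∞ form), then apply L'Hôpital's rule:
  lim(x→1) 6·(1-x)·ln(1-x) = 0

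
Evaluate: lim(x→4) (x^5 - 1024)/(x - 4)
This is a standard limit.

Factor or rationalize the expression:
  lim(x→4) (x^5 - 1024)/(x - 4) = 1280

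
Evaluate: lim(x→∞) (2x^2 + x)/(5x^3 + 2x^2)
This is an ∞/∞ indeterminate form.

Apply L'Hôpital's rule: differentiate numerator and denominator separately.
  f(x) = 2·x^2 + x   ⇒   f'(x) = 4·x + 1
  g(x) = 5·x^3 + 2·x^2   ⇒   g'(x) = 15·x^2 + 4·x
  lim(x→∞) f'(x)/g'(x) = lim(x→∞) (4·x + 1)/(15·x^2 + 4·x)
  = 0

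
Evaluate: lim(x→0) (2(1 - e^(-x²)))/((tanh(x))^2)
This is a 0/0 indeterminate form.

Apply L'Hôpital's rule: differentiate numerator and denominator separately.
  f(x) = 2 - 2·e^(-x^2)   ⇒   f'(x) = 4·x·e^(-x^2)
  g(x) = tanh(x)^2   ⇒   g'(x) = (2 - 2·tanh(x)^2)·tanh(x)
  lim(x→0) f'(x)/g'(x) = lim(x→0) (4·x·e^(-x^2))/((2 - 2·tanh(x)^2)·tanh(x))
  = 2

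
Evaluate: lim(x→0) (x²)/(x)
This is a 0/0 indeterminate form.

Apply L'Hôpital's rule: differentiate numerator and denominator separately.
  f(x) = x^2   ⇒   f'(x) = 2·x
  g(x) = x   ⇒   g'(x) = 1
  lim(x→0) f'(x)/g'(x) = lim(x→0) (2·x)/(1)
  = 0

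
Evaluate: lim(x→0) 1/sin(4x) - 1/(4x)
This is an ∞-∞ indeterminate form.

Combine fractions or rationalize to convert ∞-∞ to 0/0 form:
  lim(x→0) 1/sin(4x) - 1/(4x) = 0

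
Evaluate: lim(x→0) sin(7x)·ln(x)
This is a 0·∞ indeterminate form.

Rewrite 0·∞ as a quotient (0/0 or ∞/∞ form), then apply L'Hôpital's rule:
  lim(x→0) sin(7x)·ln(x) = 0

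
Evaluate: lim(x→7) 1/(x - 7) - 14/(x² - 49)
This is an ∞-∞ indeterminate form.

Combine fractions or rationalize to convert ∞-∞ to 0/0 form:
  lim(x→7) 1/(x - 7) - 14/(x² - 49) = 1/14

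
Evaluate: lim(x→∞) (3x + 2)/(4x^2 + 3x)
This is an ∞/∞ indeterminate form.

Apply L'Hôpital's rule: differentiate numerator and denominator separately.
  f(x) = 3·x + 2   ⇒   f'(x) = 3
  g(x) = 4·x^2 + 3·x   ⇒   g'(x) = 8·x + 3
  lim(x→∞) f'(x)/g'(x) = lim(x→∞) (3)/(8·x + 3)
  = 0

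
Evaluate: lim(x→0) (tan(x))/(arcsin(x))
This is a 0/0 indeterminate form.

Apply L'Hôpital's rule: differentiate numerator and denominator separately.
  f(x) = tan(x)   ⇒   f'(x) = tan(x)^2 + 1
  g(x) = asin(x)   ⇒   g'(x) = 1/sqrt(1 - x^2)
  lim(x→0) f'(x)/g'(x) = lim(x→0) (tan(x)^2 + 1)/(1/sqrt(1 - x^2))
  = 1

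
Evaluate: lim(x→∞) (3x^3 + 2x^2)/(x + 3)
This is an ∞/∞ indeterminate form.

Apply L'Hôpital's rule: differentiate numerator and denominator separately.
  f(x) = 3·x^3 + 2·x^2   ⇒   f'(x) = 9·x^2 + 4·x
  g(x) = x + 3   ⇒   g'(x) = 1
  lim(x→∞) f'(x)/g'(x) = lim(x→∞) (9·x^2 + 4·x)/(1)
  = ∞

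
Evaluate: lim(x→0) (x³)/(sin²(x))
This is a 0/0 indeterminate form.

Apply L'Hôpital's rule: differentiate numerator and denominator separately.
  f(x) = x^3   ⇒   f'(x) = 3·x^2
  g(x) = sin(x)^2   ⇒   g'(x) = 2·sin(x)·cos(x)
  lim(x→0) f'(x)/g'(x) = lim(x→0) (3·x^2)/(2·sin(x)·cos(x))
  = 0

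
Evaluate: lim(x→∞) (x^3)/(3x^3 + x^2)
This is an ∞/∞ indeterminate form.

Apply L'Hôpital's rule: differentiate numerator and denominator separately.
  f(x) = x^3   ⇒   f'(x) = 3·x^2
  g(x) = 3·x^3 + x^2   ⇒   g'(x) = 9·x^2 + 2·x
  lim(x→∞) f'(x)/g'(x) = lim(x→∞) (3·x^2)/(9·x^2 + 2·x)
  = 1/3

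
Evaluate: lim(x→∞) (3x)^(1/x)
This is an exponential indeterminate form.

For exponential indeterminate forms, take the natural log:
  Let L = lim(x→∞) (3x)^(1/x)
  Then ln(L) = lim(x→∞) [exponent × ln(base)]
  Evaluate using L'Hôpital or standard limits, then exponentiate.
  L = 1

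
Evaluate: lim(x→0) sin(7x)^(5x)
This is an exponential indeterminate form.

For exponential indeterminate forms, take the natural log:
  Let L = lim(x→0) sin(7x)^(5x)
  Then ln(L) = lim(x→0) [exponent × ln(base)]
  Evaluate using L'Hôpital or standard limits, then exponentiate.
  L = 1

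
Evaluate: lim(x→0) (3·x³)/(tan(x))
This is a 0/0 indeterminate form.

Apply L'Hôpital's rule: differentiate numerator and denominator separately.
  f(x) = 3·x^3   ⇒   f'(x) = 9·x^2
  g(x) = tan(x)   ⇒   g'(x) = tan(x)^2 + 1
  lim(x→0) f'(x)/g'(x) = lim(x→0) (9·x^2)/(tan(x)^2 + 1)
  = 0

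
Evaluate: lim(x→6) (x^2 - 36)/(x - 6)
This is a standard limit.

Factor or rationalize the expression:
  lim(x→6) (x^2 - 36)/(x - 6) = 12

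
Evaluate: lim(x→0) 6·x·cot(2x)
This is a 0·∞ indeterminate form.

Rewrite 0·∞ as a quotient (0/0 or ∞/∞ form), then apply L'Hôpital's rule:
  lim(x→0) 6·x·cot(2x) = 3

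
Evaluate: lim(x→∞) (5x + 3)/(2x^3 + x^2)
This is an ∞/∞ indeterminate form.

Apply L'Hôpital's rule: differentiate numerator and denominator separately.
  f(x) = 5·x + 3   ⇒   f'(x) = 5
  g(x) = 2·x^3 + x^2   ⇒   g'(x) = 6·x^2 + 2·x
  lim(x→∞) f'(x)/g'(x) = lim(x→∞) (5)/(6·x^2 + 2·x)
  = 0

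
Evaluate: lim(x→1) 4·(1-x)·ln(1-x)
This is a 0·∞ indeterminate form.

Rewrite 0·∞ as a quotient (0/0 or ∞/∞ form), then apply L'Hôpital's rule:
  lim(x→1) 4·(1-x)·ln(1-x) = 0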